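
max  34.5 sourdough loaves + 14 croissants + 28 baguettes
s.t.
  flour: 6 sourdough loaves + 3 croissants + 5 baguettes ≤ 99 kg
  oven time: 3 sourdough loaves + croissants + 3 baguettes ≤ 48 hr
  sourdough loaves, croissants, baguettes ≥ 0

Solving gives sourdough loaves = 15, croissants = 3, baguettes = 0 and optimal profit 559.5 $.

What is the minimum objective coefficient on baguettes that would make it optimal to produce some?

Both flour and oven time are binding at x*.
From A_Bᵀ y = c: 6·y_flour + 3·y_oven time = 34.5; 3·y_flour + 1·y_oven time = 14.
→ y_flour = 2.5 and y_oven time = 6.5.
baguettes enters the basis when its profit ≥ yᵀa₃ = 2.5·5 + 6.5·3 = 32.

32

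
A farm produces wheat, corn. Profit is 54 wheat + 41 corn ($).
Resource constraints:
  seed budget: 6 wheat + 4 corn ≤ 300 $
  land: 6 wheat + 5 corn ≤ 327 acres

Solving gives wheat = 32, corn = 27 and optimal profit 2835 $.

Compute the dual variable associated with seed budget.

At the optimum: seed budget uses 300 of 300 (binding); land uses 327 of 327 (binding).
From A_Bᵀ y = c: 6·y_seed budget + 6·y_land = 54; 4·y_seed budget + 5·y_land = 41.
Solving: y_seed budget = 4, y_land = 5.
Shadow price of seed budget = 4.

4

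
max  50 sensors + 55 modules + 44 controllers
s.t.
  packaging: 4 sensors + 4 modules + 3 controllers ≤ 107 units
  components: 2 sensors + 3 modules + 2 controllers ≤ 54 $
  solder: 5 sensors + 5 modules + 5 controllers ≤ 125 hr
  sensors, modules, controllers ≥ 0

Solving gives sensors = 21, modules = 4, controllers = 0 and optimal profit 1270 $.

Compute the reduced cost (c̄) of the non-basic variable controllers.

-6

At the optimum: packaging uses 100 of 107 (slack = 7); components uses 54 of 54 (binding); solder uses 125 of 125 (binding).
Slack constraints have shadow price 0 (complementary slackness).
The binding rows give the dual system: 2·y_components + 5·y_solder = 50 and 3·y_components + 5·y_solder = 55.
This yields shadow prices y_components = 5, y_solder = 8.
Reduced cost of controllers: c₃ − yᵀa₃ = 44 − (5·2 + 8·5) = 44 − 50 = -6.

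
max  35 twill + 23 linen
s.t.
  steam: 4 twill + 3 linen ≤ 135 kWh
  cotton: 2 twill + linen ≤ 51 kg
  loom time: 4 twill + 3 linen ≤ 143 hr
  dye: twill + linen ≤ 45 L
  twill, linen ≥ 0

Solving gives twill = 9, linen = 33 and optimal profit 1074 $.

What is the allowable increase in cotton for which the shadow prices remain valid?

Binding constraints: steam, cotton. The basis is B = [[4,3],[2,1]] with det -2.
Per unit increase in cotton, x* moves by d = (1.5, -2).
The basis stays optimal until linen reaches 0; allowable increase = 16.5 kg.

16.5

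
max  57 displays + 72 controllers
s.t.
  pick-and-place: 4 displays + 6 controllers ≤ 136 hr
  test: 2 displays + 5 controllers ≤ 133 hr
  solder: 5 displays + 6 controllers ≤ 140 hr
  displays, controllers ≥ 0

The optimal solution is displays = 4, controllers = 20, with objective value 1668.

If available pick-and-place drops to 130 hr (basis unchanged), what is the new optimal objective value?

Binding: pick-and-place and solder. Non-binding: test (25 unused).
Slack constraints have shadow price 0 (complementary slackness).
From A_Bᵀ y = c: 4·y_pick-and-place + 5·y_solder = 57; 6·y_pick-and-place + 6·y_solder = 72.
Solving: y_pick-and-place = 3, y_solder = 9.
Δz = y_pick-and-place·Δb = 3 × (-6) = -18, so new z* = 1668 − 18 = 1650.

1650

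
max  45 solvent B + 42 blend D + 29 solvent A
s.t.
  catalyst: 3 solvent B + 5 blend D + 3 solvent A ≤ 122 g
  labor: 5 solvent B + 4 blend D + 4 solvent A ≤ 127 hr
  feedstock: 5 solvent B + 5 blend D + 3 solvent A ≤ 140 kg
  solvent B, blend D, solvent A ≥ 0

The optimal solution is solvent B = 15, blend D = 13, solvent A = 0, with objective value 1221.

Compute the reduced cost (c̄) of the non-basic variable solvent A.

-1

At the optimum: catalyst uses 110 of 122 (slack = 12); labor uses 127 of 127 (binding); feedstock uses 140 of 140 (binding).
Slack constraints have shadow price 0 (complementary slackness).
From A_Bᵀ y = c: 5·y_labor + 5·y_feedstock = 45; 4·y_labor + 5·y_feedstock = 42.
This yields shadow prices y_labor = 3, y_feedstock = 6.
Reduced cost of solvent A: c₃ − yᵀa₃ = 29 − (3·4 + 6·3) = 29 − 30 = -1.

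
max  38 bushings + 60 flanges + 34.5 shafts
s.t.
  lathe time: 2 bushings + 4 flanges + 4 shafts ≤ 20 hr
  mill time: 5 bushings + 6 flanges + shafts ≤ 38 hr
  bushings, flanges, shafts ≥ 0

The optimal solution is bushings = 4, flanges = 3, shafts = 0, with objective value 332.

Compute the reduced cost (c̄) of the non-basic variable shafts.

-5.5

At the optimum: lathe time uses 20 of 20 (binding); mill time uses 38 of 38 (binding).
The binding rows give the dual system: 2·y_lathe time + 5·y_mill time = 38 and 4·y_lathe time + 6·y_mill time = 60.
→ y_lathe time = 9 and y_mill time = 4.
Reduced cost of shafts: c₃ − yᵀa₃ = 34.5 − (9·4 + 4·1) = 34.5 − 40 = -5.5.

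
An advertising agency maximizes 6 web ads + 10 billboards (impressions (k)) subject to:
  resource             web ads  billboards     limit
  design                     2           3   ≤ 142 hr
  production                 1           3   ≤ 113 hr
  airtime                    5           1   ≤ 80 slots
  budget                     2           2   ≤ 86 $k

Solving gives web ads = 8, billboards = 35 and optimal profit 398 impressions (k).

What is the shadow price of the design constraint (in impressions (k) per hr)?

Binding: production and budget. Non-binding: design (21 unused), airtime (5 unused).
By complementary slackness, y = 0 for the non-binding constraints.
From A_Bᵀ y = c: 1·y_production + 2·y_budget = 6; 3·y_production + 2·y_budget = 10.
→ y_production = 2 and y_budget = 2.
Shadow price of design = 0.

0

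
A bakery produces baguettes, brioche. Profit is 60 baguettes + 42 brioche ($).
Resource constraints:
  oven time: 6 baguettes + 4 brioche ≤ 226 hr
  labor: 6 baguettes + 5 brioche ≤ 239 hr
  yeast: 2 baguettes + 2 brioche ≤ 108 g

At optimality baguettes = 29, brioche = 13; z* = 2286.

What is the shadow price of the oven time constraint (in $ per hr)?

At the optimum: oven time uses 226 of 226 (binding); labor uses 239 of 239 (binding); yeast uses 84 of 108 (slack = 24).
By complementary slackness, y = 0 for the non-binding constraint.
Dual feasibility on the basic columns requires 6·y_oven time + 6·y_labor = 60, 4·y_oven time + 5·y_labor = 42.
→ y_oven time = 8 and y_labor = 2.
Shadow price of oven time = 8.

8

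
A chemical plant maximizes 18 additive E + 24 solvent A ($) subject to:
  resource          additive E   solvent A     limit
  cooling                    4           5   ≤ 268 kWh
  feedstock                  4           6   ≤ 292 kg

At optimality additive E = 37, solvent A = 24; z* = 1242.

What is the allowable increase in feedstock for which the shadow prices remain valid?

Binding constraints: cooling, feedstock. The basis is B = [[4,5],[4,6]] with det 4.
Per unit increase in feedstock, x* moves by d = (-1.25, 1).
The basis stays optimal until additive E reaches 0; allowable increase = 29.6 kg.

29.6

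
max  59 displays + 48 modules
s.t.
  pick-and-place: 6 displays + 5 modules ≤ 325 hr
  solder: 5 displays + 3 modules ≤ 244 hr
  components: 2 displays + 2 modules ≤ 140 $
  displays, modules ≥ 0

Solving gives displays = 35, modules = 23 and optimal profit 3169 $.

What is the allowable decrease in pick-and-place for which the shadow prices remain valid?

Binding constraints: pick-and-place, solder. The basis is B = [[6,5],[5,3]] with det -7.
Per unit decrease in pick-and-place, x* moves by d = (0.4286, -0.7143).
The basis stays optimal until modules reaches 0; allowable decrease = 32.2 hr.

32.2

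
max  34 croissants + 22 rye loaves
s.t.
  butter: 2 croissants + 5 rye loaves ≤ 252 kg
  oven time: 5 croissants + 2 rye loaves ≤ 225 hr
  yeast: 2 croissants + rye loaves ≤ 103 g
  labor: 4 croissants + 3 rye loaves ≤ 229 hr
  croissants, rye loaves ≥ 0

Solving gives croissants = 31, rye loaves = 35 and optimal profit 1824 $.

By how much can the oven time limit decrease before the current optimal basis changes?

7.5

Binding constraints: oven time, labor. The basis is B = [[5,2],[4,3]] with det 7.
Per unit decrease in oven time, x* moves by d = (-0.4286, 0.5714).
The basis stays optimal until butter becomes binding; allowable decrease = 7.5 hr.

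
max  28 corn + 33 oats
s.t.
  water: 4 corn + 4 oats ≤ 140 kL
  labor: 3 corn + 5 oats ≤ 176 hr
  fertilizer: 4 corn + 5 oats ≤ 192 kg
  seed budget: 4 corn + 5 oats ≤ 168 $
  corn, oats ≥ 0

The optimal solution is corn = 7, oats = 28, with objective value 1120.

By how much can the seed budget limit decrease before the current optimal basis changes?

28

Binding constraints: water, seed budget. The basis is B = [[4,4],[4,5]] with det 4.
Per unit decrease in seed budget, x* moves by d = (1, -1).
The basis stays optimal until oats reaches 0; allowable decrease = 28 $.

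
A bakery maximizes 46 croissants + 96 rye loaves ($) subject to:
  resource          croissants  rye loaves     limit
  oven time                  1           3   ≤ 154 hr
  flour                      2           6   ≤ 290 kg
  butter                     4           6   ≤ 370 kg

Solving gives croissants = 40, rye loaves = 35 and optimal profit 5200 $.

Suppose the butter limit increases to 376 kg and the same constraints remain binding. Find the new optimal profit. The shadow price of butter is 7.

5242

Δb = 6, so new z* = 5200 + (7)·(6) = 5200 + 42 = 5242.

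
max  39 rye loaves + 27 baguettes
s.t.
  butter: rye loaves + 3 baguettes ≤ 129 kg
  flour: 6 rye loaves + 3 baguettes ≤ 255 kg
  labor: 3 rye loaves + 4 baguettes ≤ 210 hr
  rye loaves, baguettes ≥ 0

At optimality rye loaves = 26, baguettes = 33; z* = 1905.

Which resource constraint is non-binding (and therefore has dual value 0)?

butter: 125/129 (slack 4)
flour: 255/255 (binding)
labor: 210/210 (binding)
By complementary slackness, a constraint with positive slack has shadow price 0 → butter.

butter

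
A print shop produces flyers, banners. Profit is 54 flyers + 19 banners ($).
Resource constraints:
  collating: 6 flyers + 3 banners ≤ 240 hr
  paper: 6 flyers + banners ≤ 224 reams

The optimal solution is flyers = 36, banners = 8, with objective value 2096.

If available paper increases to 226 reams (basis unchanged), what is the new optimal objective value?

2104

Both collating and paper are binding at x*.
Dual feasibility on the basic columns requires 6·y_collating + 6·y_paper = 54, 3·y_collating + 1·y_paper = 19.
Solving: y_collating = 5, y_paper = 4.
Δz = y_paper·Δb = 4 × (2) = 8, so new z* = 2096 + 8 = 2104.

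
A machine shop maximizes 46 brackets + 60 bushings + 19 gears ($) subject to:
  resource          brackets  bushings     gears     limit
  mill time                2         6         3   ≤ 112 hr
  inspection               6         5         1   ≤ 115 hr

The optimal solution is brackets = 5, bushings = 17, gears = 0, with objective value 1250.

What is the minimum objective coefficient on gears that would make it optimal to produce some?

Both mill time and inspection are binding at x*.
Dual feasibility on the basic columns requires 2·y_mill time + 6·y_inspection = 46, 6·y_mill time + 5·y_inspection = 60.
This yields shadow prices y_mill time = 5, y_inspection = 6.
gears enters the basis when its profit ≥ yᵀa₃ = 5·3 + 6·1 = 21.

21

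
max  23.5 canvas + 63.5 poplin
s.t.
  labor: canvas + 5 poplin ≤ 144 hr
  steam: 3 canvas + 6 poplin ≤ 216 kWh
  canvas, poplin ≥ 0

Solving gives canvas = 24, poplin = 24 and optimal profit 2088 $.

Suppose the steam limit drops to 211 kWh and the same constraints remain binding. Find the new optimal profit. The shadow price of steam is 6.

Δb = -5, so new z* = 2088 + (6)·(-5) = 2088 − 30 = 2058.

2058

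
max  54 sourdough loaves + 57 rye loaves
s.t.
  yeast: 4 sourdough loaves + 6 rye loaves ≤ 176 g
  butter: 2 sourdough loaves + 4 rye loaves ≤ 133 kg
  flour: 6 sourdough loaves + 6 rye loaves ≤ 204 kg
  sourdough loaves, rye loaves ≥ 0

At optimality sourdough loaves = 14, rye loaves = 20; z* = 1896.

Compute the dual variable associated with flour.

8

Binding: yeast and flour. Non-binding: butter (25 unused).
Slack constraints have shadow price 0 (complementary slackness).
From A_Bᵀ y = c: 4·y_yeast + 6·y_flour = 54; 6·y_yeast + 6·y_flour = 57.
→ y_yeast = 1.5 and y_flour = 8.
Shadow price of flour = 8.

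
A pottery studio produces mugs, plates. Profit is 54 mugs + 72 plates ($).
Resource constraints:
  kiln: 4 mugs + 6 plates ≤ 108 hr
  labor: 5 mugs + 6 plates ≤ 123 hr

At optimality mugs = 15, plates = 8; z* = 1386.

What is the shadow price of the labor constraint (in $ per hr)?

Both kiln and labor are binding at x*.
From A_Bᵀ y = c: 4·y_kiln + 5·y_labor = 54; 6·y_kiln + 6·y_labor = 72.
Solving: y_kiln = 6, y_labor = 6.
Shadow price of labor = 6.

6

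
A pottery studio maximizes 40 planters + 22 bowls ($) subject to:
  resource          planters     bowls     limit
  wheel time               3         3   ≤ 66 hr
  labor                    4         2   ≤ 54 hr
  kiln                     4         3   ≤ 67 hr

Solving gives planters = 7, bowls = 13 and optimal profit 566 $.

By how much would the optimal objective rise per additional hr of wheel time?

0

At the optimum: wheel time uses 60 of 66 (slack = 6); labor uses 54 of 54 (binding); kiln uses 67 of 67 (binding).
Since wheel time is not tight, its dual is 0.
Dual feasibility on the basic columns requires 4·y_labor + 4·y_kiln = 40, 2·y_labor + 3·y_kiln = 22.
→ y_labor = 8 and y_kiln = 2.
Shadow price of wheel time = 0.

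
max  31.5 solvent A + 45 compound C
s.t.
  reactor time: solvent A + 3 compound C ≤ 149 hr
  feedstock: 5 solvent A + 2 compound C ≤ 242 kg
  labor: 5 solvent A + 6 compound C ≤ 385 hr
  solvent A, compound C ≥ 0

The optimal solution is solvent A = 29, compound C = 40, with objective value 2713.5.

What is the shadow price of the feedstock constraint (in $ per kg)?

At the optimum: reactor time uses 149 of 149 (binding); feedstock uses 225 of 242 (slack = 17); labor uses 385 of 385 (binding).
Since feedstock is not tight, its dual is 0.
From A_Bᵀ y = c: 1·y_reactor time + 5·y_labor = 31.5; 3·y_reactor time + 6·y_labor = 45.
→ y_reactor time = 4 and y_labor = 5.5.
Shadow price of feedstock = 0.

0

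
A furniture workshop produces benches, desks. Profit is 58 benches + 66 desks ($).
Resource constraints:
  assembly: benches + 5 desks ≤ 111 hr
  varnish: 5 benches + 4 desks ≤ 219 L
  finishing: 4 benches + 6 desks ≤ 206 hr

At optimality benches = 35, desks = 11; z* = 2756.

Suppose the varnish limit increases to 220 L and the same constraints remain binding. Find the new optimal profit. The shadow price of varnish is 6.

Δb = 1, so new z* = 2756 + (6)·(1) = 2756 + 6 = 2762.

2762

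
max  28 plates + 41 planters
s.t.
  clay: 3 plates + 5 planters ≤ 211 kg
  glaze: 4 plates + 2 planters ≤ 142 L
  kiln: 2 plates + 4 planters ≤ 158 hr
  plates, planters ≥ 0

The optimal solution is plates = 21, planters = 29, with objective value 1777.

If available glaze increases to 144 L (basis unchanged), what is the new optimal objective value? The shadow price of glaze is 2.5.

1782

Δb = 2, so new z* = 1777 + (2.5)·(2) = 1777 + 5 = 1782.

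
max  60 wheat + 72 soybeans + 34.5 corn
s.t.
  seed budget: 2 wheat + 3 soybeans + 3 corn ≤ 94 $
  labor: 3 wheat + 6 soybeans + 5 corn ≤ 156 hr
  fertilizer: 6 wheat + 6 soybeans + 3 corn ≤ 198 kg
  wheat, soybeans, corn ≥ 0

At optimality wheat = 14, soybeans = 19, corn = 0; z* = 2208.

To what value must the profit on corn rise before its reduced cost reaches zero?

At the optimum: seed budget uses 85 of 94 (slack = 9); labor uses 156 of 156 (binding); fertilizer uses 198 of 198 (binding).
Slack constraints have shadow price 0 (complementary slackness).
The binding rows give the dual system: 3·y_labor + 6·y_fertilizer = 60 and 6·y_labor + 6·y_fertilizer = 72.
→ y_labor = 4 and y_fertilizer = 8.
corn enters the basis when its profit ≥ yᵀa₃ = 4·5 + 8·3 = 44.

44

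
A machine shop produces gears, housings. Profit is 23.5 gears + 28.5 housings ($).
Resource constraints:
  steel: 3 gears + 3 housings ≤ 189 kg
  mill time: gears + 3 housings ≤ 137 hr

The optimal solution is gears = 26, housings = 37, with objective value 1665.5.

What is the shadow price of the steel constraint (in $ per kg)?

7

At the optimum: steel uses 189 of 189 (binding); mill time uses 137 of 137 (binding).
Dual feasibility on the basic columns requires 3·y_steel + 1·y_mill time = 23.5, 3·y_steel + 3·y_mill time = 28.5.
This yields shadow prices y_steel = 7, y_mill time = 2.5.
Shadow price of steel = 7.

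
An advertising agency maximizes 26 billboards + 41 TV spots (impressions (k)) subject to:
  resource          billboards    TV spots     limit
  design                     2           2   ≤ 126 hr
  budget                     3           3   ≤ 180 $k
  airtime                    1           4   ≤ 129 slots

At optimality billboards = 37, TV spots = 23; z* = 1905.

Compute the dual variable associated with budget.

7

At the optimum: design uses 120 of 126 (slack = 6); budget uses 180 of 180 (binding); airtime uses 129 of 129 (binding).
Slack constraints have shadow price 0 (complementary slackness).
The binding rows give the dual system: 3·y_budget + 1·y_airtime = 26 and 3·y_budget + 4·y_airtime = 41.
This yields shadow prices y_budget = 7, y_airtime = 5.
Shadow price of budget = 7.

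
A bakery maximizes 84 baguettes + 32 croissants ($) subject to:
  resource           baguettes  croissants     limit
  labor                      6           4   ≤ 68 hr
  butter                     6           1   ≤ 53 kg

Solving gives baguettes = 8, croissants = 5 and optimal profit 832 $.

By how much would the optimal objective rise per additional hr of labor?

Both labor and butter are binding at x*.
The binding rows give the dual system: 6·y_labor + 6·y_butter = 84 and 4·y_labor + 1·y_butter = 32.
Solving: y_labor = 6, y_butter = 8.
Shadow price of labor = 6.

6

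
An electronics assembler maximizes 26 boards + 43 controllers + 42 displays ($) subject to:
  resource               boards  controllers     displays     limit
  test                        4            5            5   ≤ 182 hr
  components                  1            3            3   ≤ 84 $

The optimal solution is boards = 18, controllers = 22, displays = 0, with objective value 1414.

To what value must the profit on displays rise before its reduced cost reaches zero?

Both test and components are binding at x*.
The binding rows give the dual system: 4·y_test + 1·y_components = 26 and 5·y_test + 3·y_components = 43.
This yields shadow prices y_test = 5, y_components = 6.
displays enters the basis when its profit ≥ yᵀa₃ = 5·5 + 6·3 = 43.

43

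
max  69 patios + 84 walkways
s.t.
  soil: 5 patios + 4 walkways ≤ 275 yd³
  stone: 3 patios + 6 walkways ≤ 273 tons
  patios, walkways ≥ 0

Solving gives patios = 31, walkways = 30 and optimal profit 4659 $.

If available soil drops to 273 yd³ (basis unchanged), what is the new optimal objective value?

4641

Check each constraint at x*: soil 275/275 (tight); stone 273/273 (tight).
From A_Bᵀ y = c: 5·y_soil + 3·y_stone = 69; 4·y_soil + 6·y_stone = 84.
→ y_soil = 9 and y_stone = 8.
Δz = y_soil·Δb = 9 × (-2) = -18, so new z* = 4659 − 18 = 4641.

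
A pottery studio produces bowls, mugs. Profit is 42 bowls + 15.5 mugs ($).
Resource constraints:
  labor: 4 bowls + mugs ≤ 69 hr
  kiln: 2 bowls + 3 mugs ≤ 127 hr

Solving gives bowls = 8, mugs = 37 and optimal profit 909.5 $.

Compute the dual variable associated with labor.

9.5

Both labor and kiln are binding at x*.
From A_Bᵀ y = c: 4·y_labor + 2·y_kiln = 42; 1·y_labor + 3·y_kiln = 15.5.
Solving: y_labor = 9.5, y_kiln = 2.
Shadow price of labor = 9.5.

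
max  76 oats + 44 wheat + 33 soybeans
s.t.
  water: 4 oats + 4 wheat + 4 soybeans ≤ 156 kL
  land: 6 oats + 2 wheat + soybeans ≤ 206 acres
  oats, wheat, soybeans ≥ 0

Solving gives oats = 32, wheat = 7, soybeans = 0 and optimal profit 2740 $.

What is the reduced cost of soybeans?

-3

At the optimum: water uses 156 of 156 (binding); land uses 206 of 206 (binding).
Dual feasibility on the basic columns requires 4·y_water + 6·y_land = 76, 4·y_water + 2·y_land = 44.
→ y_water = 7 and y_land = 8.
Reduced cost of soybeans: c₃ − yᵀa₃ = 33 − (7·4 + 8·1) = 33 − 36 = -3.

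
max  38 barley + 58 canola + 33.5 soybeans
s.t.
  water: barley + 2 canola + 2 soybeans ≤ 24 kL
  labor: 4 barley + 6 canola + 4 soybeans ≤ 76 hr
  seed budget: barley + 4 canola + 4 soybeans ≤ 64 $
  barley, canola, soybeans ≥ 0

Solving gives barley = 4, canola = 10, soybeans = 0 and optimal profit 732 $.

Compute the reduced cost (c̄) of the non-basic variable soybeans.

-6.5

At the optimum: water uses 24 of 24 (binding); labor uses 76 of 76 (binding); seed budget uses 44 of 64 (slack = 20).
By complementary slackness, y = 0 for the non-binding constraint.
The binding rows give the dual system: 1·y_water + 4·y_labor = 38 and 2·y_water + 6·y_labor = 58.
This yields shadow prices y_water = 2, y_labor = 9.
Reduced cost of soybeans: c₃ − yᵀa₃ = 33.5 − (2·2 + 9·4) = 33.5 − 40 = -6.5.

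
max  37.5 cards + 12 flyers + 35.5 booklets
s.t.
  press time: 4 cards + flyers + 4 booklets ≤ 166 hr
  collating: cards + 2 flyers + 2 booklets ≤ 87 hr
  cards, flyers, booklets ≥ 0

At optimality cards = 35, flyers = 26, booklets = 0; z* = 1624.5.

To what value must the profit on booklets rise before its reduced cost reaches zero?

At the optimum: press time uses 166 of 166 (binding); collating uses 87 of 87 (binding).
From A_Bᵀ y = c: 4·y_press time + 1·y_collating = 37.5; 1·y_press time + 2·y_collating = 12.
Solving: y_press time = 9, y_collating = 1.5.
booklets enters the basis when its profit ≥ yᵀa₃ = 9·4 + 1.5·2 = 39.

39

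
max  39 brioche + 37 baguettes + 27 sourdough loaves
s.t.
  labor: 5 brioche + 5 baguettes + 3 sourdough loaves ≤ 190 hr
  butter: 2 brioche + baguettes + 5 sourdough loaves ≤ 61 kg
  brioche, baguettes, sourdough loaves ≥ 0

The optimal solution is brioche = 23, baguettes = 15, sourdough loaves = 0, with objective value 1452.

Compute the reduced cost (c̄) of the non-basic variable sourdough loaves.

Check each constraint at x*: labor 190/190 (tight); butter 61/61 (tight).
The binding rows give the dual system: 5·y_labor + 2·y_butter = 39 and 5·y_labor + 1·y_butter = 37.
→ y_labor = 7 and y_butter = 2.
Reduced cost of sourdough loaves: c₃ − yᵀa₃ = 27 − (7·3 + 2·5) = 27 − 31 = -4.

-4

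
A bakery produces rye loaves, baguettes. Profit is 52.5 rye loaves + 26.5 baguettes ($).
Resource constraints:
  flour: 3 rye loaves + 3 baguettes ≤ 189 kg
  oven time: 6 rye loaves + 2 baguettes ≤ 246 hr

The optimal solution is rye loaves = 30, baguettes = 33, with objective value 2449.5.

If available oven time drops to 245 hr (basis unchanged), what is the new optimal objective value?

2443

Both flour and oven time are binding at x*.
The binding rows give the dual system: 3·y_flour + 6·y_oven time = 52.5 and 3·y_flour + 2·y_oven time = 26.5.
Solving: y_flour = 4.5, y_oven time = 6.5.
Δz = y_oven time·Δb = 6.5 × (-1) = -6.5, so new z* = 2449.5 − 6.5 = 2443.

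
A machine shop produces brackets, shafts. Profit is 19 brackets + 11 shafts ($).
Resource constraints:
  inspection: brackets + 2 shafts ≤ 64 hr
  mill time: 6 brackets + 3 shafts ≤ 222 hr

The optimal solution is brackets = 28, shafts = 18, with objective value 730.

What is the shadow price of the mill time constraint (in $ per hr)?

3

At the optimum: inspection uses 64 of 64 (binding); mill time uses 222 of 222 (binding).
The binding rows give the dual system: 1·y_inspection + 6·y_mill time = 19 and 2·y_inspection + 3·y_mill time = 11.
→ y_inspection = 1 and y_mill time = 3.
Shadow price of mill time = 3.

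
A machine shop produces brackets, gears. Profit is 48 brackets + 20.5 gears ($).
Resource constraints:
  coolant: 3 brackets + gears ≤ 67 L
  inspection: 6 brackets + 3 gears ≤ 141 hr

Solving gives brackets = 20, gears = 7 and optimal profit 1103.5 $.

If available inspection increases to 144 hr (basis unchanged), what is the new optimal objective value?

1117

At the optimum: coolant uses 67 of 67 (binding); inspection uses 141 of 141 (binding).
From A_Bᵀ y = c: 3·y_coolant + 6·y_inspection = 48; 1·y_coolant + 3·y_inspection = 20.5.
→ y_coolant = 7 and y_inspection = 4.5.
Δz = y_inspection·Δb = 4.5 × (3) = 13.5, so new z* = 1103.5 + 13.5 = 1117.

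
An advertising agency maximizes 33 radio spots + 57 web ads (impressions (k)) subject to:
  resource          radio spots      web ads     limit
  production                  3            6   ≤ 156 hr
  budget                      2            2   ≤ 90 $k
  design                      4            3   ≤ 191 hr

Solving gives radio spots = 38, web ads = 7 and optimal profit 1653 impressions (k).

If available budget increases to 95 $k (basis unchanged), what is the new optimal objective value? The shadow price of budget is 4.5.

Δb = 5, so new z* = 1653 + (4.5)·(5) = 1653 + 22.5 = 1675.5.

1675.5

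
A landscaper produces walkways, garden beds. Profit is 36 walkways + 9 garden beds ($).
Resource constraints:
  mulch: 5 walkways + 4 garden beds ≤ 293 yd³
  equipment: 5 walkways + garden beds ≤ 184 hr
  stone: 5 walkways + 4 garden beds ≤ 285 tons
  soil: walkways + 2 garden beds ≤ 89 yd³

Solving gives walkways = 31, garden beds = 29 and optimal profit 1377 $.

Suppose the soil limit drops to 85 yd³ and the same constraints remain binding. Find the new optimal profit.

Check each constraint at x*: mulch 271/293 (slack 22); equipment 184/184 (tight); stone 271/285 (slack 14); soil 89/89 (tight).
Since mulch, stone are not tight, their duals are 0.
Dual feasibility on the basic columns requires 5·y_equipment + 1·y_soil = 36, 1·y_equipment + 2·y_soil = 9.
Solving: y_equipment = 7, y_soil = 1.
Δz = y_soil·Δb = 1 × (-4) = -4, so new z* = 1377 − 4 = 1373.

1373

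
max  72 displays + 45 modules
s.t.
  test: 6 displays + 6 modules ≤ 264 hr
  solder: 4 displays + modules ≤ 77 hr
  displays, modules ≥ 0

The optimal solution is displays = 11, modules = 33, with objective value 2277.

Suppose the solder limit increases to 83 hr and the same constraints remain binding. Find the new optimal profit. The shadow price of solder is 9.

Δb = 6, so new z* = 2277 + (9)·(6) = 2277 + 54 = 2331.

2331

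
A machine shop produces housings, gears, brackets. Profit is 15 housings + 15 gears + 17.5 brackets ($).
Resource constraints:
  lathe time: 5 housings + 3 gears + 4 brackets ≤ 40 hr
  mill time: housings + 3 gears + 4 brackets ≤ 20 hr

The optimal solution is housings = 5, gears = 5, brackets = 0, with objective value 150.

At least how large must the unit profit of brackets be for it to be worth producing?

20

At the optimum: lathe time uses 40 of 40 (binding); mill time uses 20 of 20 (binding).
From A_Bᵀ y = c: 5·y_lathe time + 1·y_mill time = 15; 3·y_lathe time + 3·y_mill time = 15.
→ y_lathe time = 2.5 and y_mill time = 2.5.
brackets enters the basis when its profit ≥ yᵀa₃ = 2.5·4 + 2.5·4 = 20.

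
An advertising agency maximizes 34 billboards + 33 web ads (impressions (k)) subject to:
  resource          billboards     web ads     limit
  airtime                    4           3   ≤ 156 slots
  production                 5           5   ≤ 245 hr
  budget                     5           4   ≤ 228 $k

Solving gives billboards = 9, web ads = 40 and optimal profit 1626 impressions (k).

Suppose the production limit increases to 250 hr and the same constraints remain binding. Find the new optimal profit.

1656

At the optimum: airtime uses 156 of 156 (binding); production uses 245 of 245 (binding); budget uses 205 of 228 (slack = 23).
Since budget is not tight, its dual is 0.
Dual feasibility on the basic columns requires 4·y_airtime + 5·y_production = 34, 3·y_airtime + 5·y_production = 33.
→ y_airtime = 1 and y_production = 6.
Δz = y_production·Δb = 6 × (5) = 30, so new z* = 1626 + 30 = 1656.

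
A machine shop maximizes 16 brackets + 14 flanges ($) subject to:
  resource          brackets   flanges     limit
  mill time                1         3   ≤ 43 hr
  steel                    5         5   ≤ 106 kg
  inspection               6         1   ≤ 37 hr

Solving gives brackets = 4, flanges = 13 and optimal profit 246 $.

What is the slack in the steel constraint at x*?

21

steel used = 5·4 + 5·13 = 85; slack = 106 − 85 = 21.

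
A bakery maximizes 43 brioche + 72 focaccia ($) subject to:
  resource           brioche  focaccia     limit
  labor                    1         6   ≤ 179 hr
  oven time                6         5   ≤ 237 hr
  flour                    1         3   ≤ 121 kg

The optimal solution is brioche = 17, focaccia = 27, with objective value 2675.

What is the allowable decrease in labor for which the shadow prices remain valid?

Binding constraints: labor, oven time. The basis is B = [[1,6],[6,5]] with det -31.
Per unit decrease in labor, x* moves by d = (0.1613, -0.1935).
The basis stays optimal until focaccia reaches 0; allowable decrease = 139.5 hr.

139.5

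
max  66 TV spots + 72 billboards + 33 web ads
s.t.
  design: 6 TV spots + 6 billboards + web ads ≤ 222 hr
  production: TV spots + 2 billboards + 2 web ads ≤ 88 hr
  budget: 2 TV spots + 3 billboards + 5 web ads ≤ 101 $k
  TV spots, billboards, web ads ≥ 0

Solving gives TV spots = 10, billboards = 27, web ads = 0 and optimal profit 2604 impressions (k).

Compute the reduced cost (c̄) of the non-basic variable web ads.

-6

At the optimum: design uses 222 of 222 (binding); production uses 64 of 88 (slack = 24); budget uses 101 of 101 (binding).
Since production is not tight, its dual is 0.
The binding rows give the dual system: 6·y_design + 2·y_budget = 66 and 6·y_design + 3·y_budget = 72.
This yields shadow prices y_design = 9, y_budget = 6.
Reduced cost of web ads: c₃ − yᵀa₃ = 33 − (9·1 + 6·5) = 33 − 39 = -6.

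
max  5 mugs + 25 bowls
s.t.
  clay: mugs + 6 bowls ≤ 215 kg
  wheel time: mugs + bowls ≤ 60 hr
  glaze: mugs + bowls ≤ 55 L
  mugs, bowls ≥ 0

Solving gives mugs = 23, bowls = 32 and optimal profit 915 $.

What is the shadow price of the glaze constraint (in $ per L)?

1

Binding: clay and glaze. Non-binding: wheel time (5 unused).
Slack constraints have shadow price 0 (complementary slackness).
Dual feasibility on the basic columns requires 1·y_clay + 1·y_glaze = 5, 6·y_clay + 1·y_glaze = 25.
This yields shadow prices y_clay = 4, y_glaze = 1.
Shadow price of glaze = 1.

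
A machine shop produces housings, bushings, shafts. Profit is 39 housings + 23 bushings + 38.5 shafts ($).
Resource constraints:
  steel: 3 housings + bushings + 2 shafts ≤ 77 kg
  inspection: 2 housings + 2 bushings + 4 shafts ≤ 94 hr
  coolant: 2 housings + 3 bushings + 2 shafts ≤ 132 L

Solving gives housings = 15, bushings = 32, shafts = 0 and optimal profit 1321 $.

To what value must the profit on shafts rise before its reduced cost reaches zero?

Binding: steel and inspection. Non-binding: coolant (6 unused).
Slack constraints have shadow price 0 (complementary slackness).
Dual feasibility on the basic columns requires 3·y_steel + 2·y_inspection = 39, 1·y_steel + 2·y_inspection = 23.
This yields shadow prices y_steel = 8, y_inspection = 7.5.
shafts enters the basis when its profit ≥ yᵀa₃ = 8·2 + 7.5·4 = 46.

46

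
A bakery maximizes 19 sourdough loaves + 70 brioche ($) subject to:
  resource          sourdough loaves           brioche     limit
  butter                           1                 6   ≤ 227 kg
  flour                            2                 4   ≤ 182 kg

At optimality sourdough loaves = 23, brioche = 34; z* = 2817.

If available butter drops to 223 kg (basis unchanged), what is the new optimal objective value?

Both butter and flour are binding at x*.
The binding rows give the dual system: 1·y_butter + 2·y_flour = 19 and 6·y_butter + 4·y_flour = 70.
Solving: y_butter = 8, y_flour = 5.5.
Δz = y_butter·Δb = 8 × (-4) = -32, so new z* = 2817 − 32 = 2785.

2785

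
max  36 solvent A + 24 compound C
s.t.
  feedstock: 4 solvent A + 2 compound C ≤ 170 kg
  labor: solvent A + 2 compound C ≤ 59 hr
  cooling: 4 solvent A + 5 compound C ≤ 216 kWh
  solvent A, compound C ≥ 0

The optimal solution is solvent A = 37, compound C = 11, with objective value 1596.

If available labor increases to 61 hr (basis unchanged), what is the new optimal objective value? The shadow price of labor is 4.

Δb = 2, so new z* = 1596 + (4)·(2) = 1596 + 8 = 1604.

1604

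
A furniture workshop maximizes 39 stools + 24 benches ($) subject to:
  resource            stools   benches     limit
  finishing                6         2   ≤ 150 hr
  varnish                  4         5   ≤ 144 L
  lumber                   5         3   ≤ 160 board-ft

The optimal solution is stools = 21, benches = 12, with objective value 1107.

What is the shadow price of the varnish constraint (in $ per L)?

At the optimum: finishing uses 150 of 150 (binding); varnish uses 144 of 144 (binding); lumber uses 141 of 160 (slack = 19).
By complementary slackness, y = 0 for the non-binding constraint.
The binding rows give the dual system: 6·y_finishing + 4·y_varnish = 39 and 2·y_finishing + 5·y_varnish = 24.
This yields shadow prices y_finishing = 4.5, y_varnish = 3.
Shadow price of varnish = 3.

3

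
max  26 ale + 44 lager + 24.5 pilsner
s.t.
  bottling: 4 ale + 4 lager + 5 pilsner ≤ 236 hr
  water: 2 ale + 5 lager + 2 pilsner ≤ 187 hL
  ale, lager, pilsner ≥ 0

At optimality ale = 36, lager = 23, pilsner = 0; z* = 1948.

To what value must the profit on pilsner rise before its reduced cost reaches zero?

Both bottling and water are binding at x*.
From A_Bᵀ y = c: 4·y_bottling + 2·y_water = 26; 4·y_bottling + 5·y_water = 44.
Solving: y_bottling = 3.5, y_water = 6.
pilsner enters the basis when its profit ≥ yᵀa₃ = 3.5·5 + 6·2 = 29.5.

29.5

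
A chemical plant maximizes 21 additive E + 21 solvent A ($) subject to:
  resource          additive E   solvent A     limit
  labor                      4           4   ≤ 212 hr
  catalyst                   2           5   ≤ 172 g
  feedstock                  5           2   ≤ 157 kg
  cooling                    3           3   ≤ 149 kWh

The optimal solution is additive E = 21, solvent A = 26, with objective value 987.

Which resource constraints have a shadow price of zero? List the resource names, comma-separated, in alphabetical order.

cooling, labor

labor: 188/212 (slack 24)
catalyst: 172/172 (binding)
feedstock: 157/157 (binding)
cooling: 141/149 (slack 8)
By complementary slackness, a constraint with positive slack has shadow price 0 → cooling, labor.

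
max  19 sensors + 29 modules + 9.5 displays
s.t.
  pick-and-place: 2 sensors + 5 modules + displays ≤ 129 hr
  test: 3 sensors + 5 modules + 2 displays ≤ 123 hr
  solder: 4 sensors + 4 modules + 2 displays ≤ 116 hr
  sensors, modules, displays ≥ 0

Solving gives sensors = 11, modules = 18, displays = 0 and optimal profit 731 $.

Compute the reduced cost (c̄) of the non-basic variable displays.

Binding: test and solder. Non-binding: pick-and-place (17 unused).
Slack constraints have shadow price 0 (complementary slackness).
From A_Bᵀ y = c: 3·y_test + 4·y_solder = 19; 5·y_test + 4·y_solder = 29.
→ y_test = 5 and y_solder = 1.
Reduced cost of displays: c₃ − yᵀa₃ = 9.5 − (5·2 + 1·2) = 9.5 − 12 = -2.5.

-2.5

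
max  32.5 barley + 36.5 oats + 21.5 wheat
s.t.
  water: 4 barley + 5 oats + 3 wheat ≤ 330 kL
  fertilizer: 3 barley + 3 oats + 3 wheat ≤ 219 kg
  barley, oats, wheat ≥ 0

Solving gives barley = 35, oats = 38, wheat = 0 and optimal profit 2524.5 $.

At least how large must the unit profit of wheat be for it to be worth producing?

28.5

Check each constraint at x*: water 330/330 (tight); fertilizer 219/219 (tight).
From A_Bᵀ y = c: 4·y_water + 3·y_fertilizer = 32.5; 5·y_water + 3·y_fertilizer = 36.5.
Solving: y_water = 4, y_fertilizer = 5.5.
wheat enters the basis when its profit ≥ yᵀa₃ = 4·3 + 5.5·3 = 28.5.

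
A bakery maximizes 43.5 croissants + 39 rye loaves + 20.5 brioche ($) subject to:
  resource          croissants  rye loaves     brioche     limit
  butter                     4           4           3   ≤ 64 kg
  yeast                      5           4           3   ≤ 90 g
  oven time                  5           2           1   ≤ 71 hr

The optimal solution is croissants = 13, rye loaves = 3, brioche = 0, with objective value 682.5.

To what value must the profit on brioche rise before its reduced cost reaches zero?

Binding: butter and oven time. Non-binding: yeast (13 unused).
Since yeast is not tight, its dual is 0.
From A_Bᵀ y = c: 4·y_butter + 5·y_oven time = 43.5; 4·y_butter + 2·y_oven time = 39.
→ y_butter = 9 and y_oven time = 1.5.
brioche enters the basis when its profit ≥ yᵀa₃ = 9·3 + 1.5·1 = 28.5.

28.5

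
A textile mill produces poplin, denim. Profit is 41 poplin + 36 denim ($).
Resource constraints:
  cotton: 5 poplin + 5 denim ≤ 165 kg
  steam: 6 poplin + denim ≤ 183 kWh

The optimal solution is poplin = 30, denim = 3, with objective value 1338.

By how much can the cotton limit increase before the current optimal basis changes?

Binding constraints: cotton, steam. The basis is B = [[5,5],[6,1]] with det -25.
Per unit increase in cotton, x* moves by d = (-0.04, 0.24).
The basis stays optimal until poplin reaches 0; allowable increase = 750 kg.

750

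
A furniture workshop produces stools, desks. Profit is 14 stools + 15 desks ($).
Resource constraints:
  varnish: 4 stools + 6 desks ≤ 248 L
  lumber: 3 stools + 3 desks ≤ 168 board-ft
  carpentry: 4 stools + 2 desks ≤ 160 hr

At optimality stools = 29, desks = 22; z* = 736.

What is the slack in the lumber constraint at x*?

lumber used = 3·29 + 3·22 = 153; slack = 168 − 153 = 15.

15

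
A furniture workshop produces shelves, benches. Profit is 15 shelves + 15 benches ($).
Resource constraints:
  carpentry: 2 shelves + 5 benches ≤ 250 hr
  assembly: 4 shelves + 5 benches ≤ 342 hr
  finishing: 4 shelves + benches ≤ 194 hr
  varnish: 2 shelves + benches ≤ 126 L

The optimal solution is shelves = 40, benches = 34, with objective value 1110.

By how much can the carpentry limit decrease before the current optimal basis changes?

153

Binding constraints: carpentry, finishing. The basis is B = [[2,5],[4,1]] with det -18.
Per unit decrease in carpentry, x* moves by d = (0.0556, -0.2222).
The basis stays optimal until benches reaches 0; allowable decrease = 153 hr.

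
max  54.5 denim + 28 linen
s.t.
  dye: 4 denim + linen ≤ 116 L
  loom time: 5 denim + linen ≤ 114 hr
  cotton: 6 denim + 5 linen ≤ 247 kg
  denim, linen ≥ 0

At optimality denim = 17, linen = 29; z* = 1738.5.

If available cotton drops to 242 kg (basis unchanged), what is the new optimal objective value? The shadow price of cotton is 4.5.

1716

Δb = -5, so new z* = 1738.5 + (4.5)·(-5) = 1738.5 − 22.5 = 1716.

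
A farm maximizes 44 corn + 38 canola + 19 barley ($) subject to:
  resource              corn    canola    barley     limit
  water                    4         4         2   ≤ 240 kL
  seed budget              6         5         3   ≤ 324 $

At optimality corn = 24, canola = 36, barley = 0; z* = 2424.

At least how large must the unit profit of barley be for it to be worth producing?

22

Check each constraint at x*: water 240/240 (tight); seed budget 324/324 (tight).
From A_Bᵀ y = c: 4·y_water + 6·y_seed budget = 44; 4·y_water + 5·y_seed budget = 38.
This yields shadow prices y_water = 2, y_seed budget = 6.
barley enters the basis when its profit ≥ yᵀa₃ = 2·2 + 6·3 = 22.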